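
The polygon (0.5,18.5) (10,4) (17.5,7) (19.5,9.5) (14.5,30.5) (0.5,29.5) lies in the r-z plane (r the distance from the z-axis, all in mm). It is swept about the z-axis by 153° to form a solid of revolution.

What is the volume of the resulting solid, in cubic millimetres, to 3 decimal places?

Profile (r,z), 6 vertices: (0.5,18.5) (10,4) (17.5,7) (19.5,9.5) (14.5,30.5) (0.5,29.5)
edge 0: (0.5,18.5)→(10,4)  cross = 0.5·4 − 10·18.5 = -183.0000; (r_i+r_j)·cross = 10.5·-183.0000 = -1921.5000
edge 1: (10,4)→(17.5,7)  cross = 10·7 − 17.5·4 = 0.0000; (r_i+r_j)·cross = 27.5·0.0000 = 0.0000
edge 2: (17.5,7)→(19.5,9.5)  cross = 17.5·9.5 − 19.5·7 = 29.7500; (r_i+r_j)·cross = 37·29.7500 = 1100.7500
edge 3: (19.5,9.5)→(14.5,30.5)  cross = 19.5·30.5 − 14.5·9.5 = 457.0000; (r_i+r_j)·cross = 34·457.0000 = 15538.0000
edge 4: (14.5,30.5)→(0.5,29.5)  cross = 14.5·29.5 − 0.5·30.5 = 412.5000; (r_i+r_j)·cross = 15·412.5000 = 6187.5000
edge 5: (0.5,29.5)→(0.5,18.5)  cross = 0.5·18.5 − 0.5·29.5 = -5.5000; (r_i+r_j)·cross = 1·-5.5000 = -5.5000
Σcross = 710.7500 → A = |Σcross|/2 = 355.3750 mm²
Σ(r_i+r_j)·cross = 20899.2500 → first moment M = |Σ|/6 = 3483.2083
R_c = M/A = 3483.2083/355.3750 = 9.8015 mm
θ = 153° = 2.670354 rad
V = θ·R_c·A = 2.670354·9.8015·355.3750 = 9301.398 mm³

Volume = 9301.398 mm³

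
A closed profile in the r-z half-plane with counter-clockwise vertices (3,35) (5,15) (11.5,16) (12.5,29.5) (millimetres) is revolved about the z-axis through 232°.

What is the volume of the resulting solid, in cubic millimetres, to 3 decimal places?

Profile (r,z), 4 vertices: (3,35) (5,15) (11.5,16) (12.5,29.5)
edge 0: (3,35)→(5,15)  cross = 3·15 − 5·35 = -130.0000; (r_i+r_j)·cross = 8·-130.0000 = -1040.0000
edge 1: (5,15)→(11.5,16)  cross = 5·16 − 11.5·15 = -92.5000; (r_i+r_j)·cross = 16.5·-92.5000 = -1526.2500
edge 2: (11.5,16)→(12.5,29.5)  cross = 11.5·29.5 − 12.5·16 = 139.2500; (r_i+r_j)·cross = 24·139.2500 = 3342.0000
edge 3: (12.5,29.5)→(3,35)  cross = 12.5·35 − 3·29.5 = 349.0000; (r_i+r_j)·cross = 15.5·349.0000 = 5409.5000
Σcross = 265.7500 → A = |Σcross|/2 = 132.8750 mm²
Σ(r_i+r_j)·cross = 6185.2500 → first moment M = |Σ|/6 = 1030.8750
R_c = M/A = 1030.8750/132.8750 = 7.7582 mm
θ = 232° = 4.049164 rad
V = θ·R_c·A = 4.049164·7.7582·132.8750 = 4174.182 mm³

Volume = 4174.182 mm³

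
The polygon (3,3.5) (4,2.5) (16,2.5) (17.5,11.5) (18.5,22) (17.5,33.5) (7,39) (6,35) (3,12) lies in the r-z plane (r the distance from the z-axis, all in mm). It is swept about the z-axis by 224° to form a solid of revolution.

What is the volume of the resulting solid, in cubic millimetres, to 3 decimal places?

Profile (r,z), 9 vertices: (3,3.5) (4,2.5) (16,2.5) (17.5,11.5) (18.5,22) (17.5,33.5) (7,39) (6,35) (3,12)
edge 0: (3,3.5)→(4,2.5)  cross = 3·2.5 − 4·3.5 = -6.5000; (r_i+r_j)·cross = 7·-6.5000 = -45.5000
edge 1: (4,2.5)→(16,2.5)  cross = 4·2.5 − 16·2.5 = -30.0000; (r_i+r_j)·cross = 20·-30.0000 = -600.0000
edge 2: (16,2.5)→(17.5,11.5)  cross = 16·11.5 − 17.5·2.5 = 140.2500; (r_i+r_j)·cross = 33.5·140.2500 = 4698.3750
edge 3: (17.5,11.5)→(18.5,22)  cross = 17.5·22 − 18.5·11.5 = 172.2500; (r_i+r_j)·cross = 36·172.2500 = 6201.0000
edge 4: (18.5,22)→(17.5,33.5)  cross = 18.5·33.5 − 17.5·22 = 234.7500; (r_i+r_j)·cross = 36·234.7500 = 8451.0000
edge 5: (17.5,33.5)→(7,39)  cross = 17.5·39 − 7·33.5 = 448.0000; (r_i+r_j)·cross = 24.5·448.0000 = 10976.0000
edge 6: (7,39)→(6,35)  cross = 7·35 − 6·39 = 11.0000; (r_i+r_j)·cross = 13·11.0000 = 143.0000
edge 7: (6,35)→(3,12)  cross = 6·12 − 3·35 = -33.0000; (r_i+r_j)·cross = 9·-33.0000 = -297.0000
edge 8: (3,12)→(3,3.5)  cross = 3·3.5 − 3·12 = -25.5000; (r_i+r_j)·cross = 6·-25.5000 = -153.0000
Σcross = 911.2500 → A = |Σcross|/2 = 455.6250 mm²
Σ(r_i+r_j)·cross = 29373.8750 → first moment M = |Σ|/6 = 4895.6458
R_c = M/A = 4895.6458/455.6250 = 10.7449 mm
θ = 224° = 3.909538 rad
V = θ·R_c·A = 3.909538·10.7449·455.6250 = 19139.711 mm³

Volume = 19139.711 mm³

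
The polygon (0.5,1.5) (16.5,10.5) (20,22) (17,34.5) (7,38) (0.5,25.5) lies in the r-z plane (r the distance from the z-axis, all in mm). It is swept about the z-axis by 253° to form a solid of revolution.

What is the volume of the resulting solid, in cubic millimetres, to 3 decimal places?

Profile (r,z), 6 vertices: (0.5,1.5) (16.5,10.5) (20,22) (17,34.5) (7,38) (0.5,25.5)
edge 0: (0.5,1.5)→(16.5,10.5)  cross = 0.5·10.5 − 16.5·1.5 = -19.5000; (r_i+r_j)·cross = 17·-19.5000 = -331.5000
edge 1: (16.5,10.5)→(20,22)  cross = 16.5·22 − 20·10.5 = 153.0000; (r_i+r_j)·cross = 36.5·153.0000 = 5584.5000
edge 2: (20,22)→(17,34.5)  cross = 20·34.5 − 17·22 = 316.0000; (r_i+r_j)·cross = 37·316.0000 = 11692.0000
edge 3: (17,34.5)→(7,38)  cross = 17·38 − 7·34.5 = 404.5000; (r_i+r_j)·cross = 24·404.5000 = 9708.0000
edge 4: (7,38)→(0.5,25.5)  cross = 7·25.5 − 0.5·38 = 159.5000; (r_i+r_j)·cross = 7.5·159.5000 = 1196.2500
edge 5: (0.5,25.5)→(0.5,1.5)  cross = 0.5·1.5 − 0.5·25.5 = -12.0000; (r_i+r_j)·cross = 1·-12.0000 = -12.0000
Σcross = 1001.5000 → A = |Σcross|/2 = 500.7500 mm²
Σ(r_i+r_j)·cross = 27837.2500 → first moment M = |Σ|/6 = 4639.5417
R_c = M/A = 4639.5417/500.7500 = 9.2652 mm
θ = 253° = 4.415683 rad
V = θ·R_c·A = 4.415683·9.2652·500.7500 = 20486.745 mm³

Volume = 20486.745 mm³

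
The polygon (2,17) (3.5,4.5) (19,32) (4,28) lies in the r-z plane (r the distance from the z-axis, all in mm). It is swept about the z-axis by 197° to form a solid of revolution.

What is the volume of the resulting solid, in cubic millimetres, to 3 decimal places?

Profile (r,z), 4 vertices: (2,17) (3.5,4.5) (19,32) (4,28)
edge 0: (2,17)→(3.5,4.5)  cross = 2·4.5 − 3.5·17 = -50.5000; (r_i+r_j)·cross = 5.5·-50.5000 = -277.7500
edge 1: (3.5,4.5)→(19,32)  cross = 3.5·32 − 19·4.5 = 26.5000; (r_i+r_j)·cross = 22.5·26.5000 = 596.2500
edge 2: (19,32)→(4,28)  cross = 19·28 − 4·32 = 404.0000; (r_i+r_j)·cross = 23·404.0000 = 9292.0000
edge 3: (4,28)→(2,17)  cross = 4·17 − 2·28 = 12.0000; (r_i+r_j)·cross = 6·12.0000 = 72.0000
Σcross = 392.0000 → A = |Σcross|/2 = 196.0000 mm²
Σ(r_i+r_j)·cross = 9682.5000 → first moment M = |Σ|/6 = 1613.7500
R_c = M/A = 1613.7500/196.0000 = 8.2334 mm
θ = 197° = 3.438299 rad
V = θ·R_c·A = 3.438299·8.2334·196.0000 = 5548.554 mm³

Volume = 5548.554 mm³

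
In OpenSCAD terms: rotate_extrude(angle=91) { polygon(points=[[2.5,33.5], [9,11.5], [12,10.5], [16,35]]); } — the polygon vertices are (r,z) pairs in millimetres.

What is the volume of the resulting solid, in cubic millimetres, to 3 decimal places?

Volume = 2992.031 mm³

Profile (r,z), 4 vertices: (2.5,33.5) (9,11.5) (12,10.5) (16,35)
edge 0: (2.5,33.5)→(9,11.5)  cross = 2.5·11.5 − 9·33.5 = -272.7500; (r_i+r_j)·cross = 11.5·-272.7500 = -3136.6250
edge 1: (9,11.5)→(12,10.5)  cross = 9·10.5 − 12·11.5 = -43.5000; (r_i+r_j)·cross = 21·-43.5000 = -913.5000
edge 2: (12,10.5)→(16,35)  cross = 12·35 − 16·10.5 = 252.0000; (r_i+r_j)·cross = 28·252.0000 = 7056.0000
edge 3: (16,35)→(2.5,33.5)  cross = 16·33.5 − 2.5·35 = 448.5000; (r_i+r_j)·cross = 18.5·448.5000 = 8297.2500
Σcross = 384.2500 → A = |Σcross|/2 = 192.1250 mm²
Σ(r_i+r_j)·cross = 11303.1250 → first moment M = |Σ|/6 = 1883.8542
R_c = M/A = 1883.8542/192.1250 = 9.8054 mm
θ = 91° = 1.588250 rad
V = θ·R_c·A = 1.588250·9.8054·192.1250 = 2992.031 mm³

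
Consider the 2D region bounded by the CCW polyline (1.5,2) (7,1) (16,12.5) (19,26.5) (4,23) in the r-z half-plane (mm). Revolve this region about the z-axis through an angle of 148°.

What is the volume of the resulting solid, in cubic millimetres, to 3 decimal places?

Volume = 6687.182 mm³

Profile (r,z), 5 vertices: (1.5,2) (7,1) (16,12.5) (19,26.5) (4,23)
edge 0: (1.5,2)→(7,1)  cross = 1.5·1 − 7·2 = -12.5000; (r_i+r_j)·cross = 8.5·-12.5000 = -106.2500
edge 1: (7,1)→(16,12.5)  cross = 7·12.5 − 16·1 = 71.5000; (r_i+r_j)·cross = 23·71.5000 = 1644.5000
edge 2: (16,12.5)→(19,26.5)  cross = 16·26.5 − 19·12.5 = 186.5000; (r_i+r_j)·cross = 35·186.5000 = 6527.5000
edge 3: (19,26.5)→(4,23)  cross = 19·23 − 4·26.5 = 331.0000; (r_i+r_j)·cross = 23·331.0000 = 7613.0000
edge 4: (4,23)→(1.5,2)  cross = 4·2 − 1.5·23 = -26.5000; (r_i+r_j)·cross = 5.5·-26.5000 = -145.7500
Σcross = 550.0000 → A = |Σcross|/2 = 275.0000 mm²
Σ(r_i+r_j)·cross = 15533.0000 → first moment M = |Σ|/6 = 2588.8333
R_c = M/A = 2588.8333/275.0000 = 9.4139 mm
θ = 148° = 2.583087 rad
V = θ·R_c·A = 2.583087·9.4139·275.0000 = 6687.182 mm³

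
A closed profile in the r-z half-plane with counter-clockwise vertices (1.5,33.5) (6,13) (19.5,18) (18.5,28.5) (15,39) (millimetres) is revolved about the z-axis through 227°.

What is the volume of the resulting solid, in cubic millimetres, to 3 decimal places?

Volume = 13581.384 mm³

Profile (r,z), 5 vertices: (1.5,33.5) (6,13) (19.5,18) (18.5,28.5) (15,39)
edge 0: (1.5,33.5)→(6,13)  cross = 1.5·13 − 6·33.5 = -181.5000; (r_i+r_j)·cross = 7.5·-181.5000 = -1361.2500
edge 1: (6,13)→(19.5,18)  cross = 6·18 − 19.5·13 = -145.5000; (r_i+r_j)·cross = 25.5·-145.5000 = -3710.2500
edge 2: (19.5,18)→(18.5,28.5)  cross = 19.5·28.5 − 18.5·18 = 222.7500; (r_i+r_j)·cross = 38·222.7500 = 8464.5000
edge 3: (18.5,28.5)→(15,39)  cross = 18.5·39 − 15·28.5 = 294.0000; (r_i+r_j)·cross = 33.5·294.0000 = 9849.0000
edge 4: (15,39)→(1.5,33.5)  cross = 15·33.5 − 1.5·39 = 444.0000; (r_i+r_j)·cross = 16.5·444.0000 = 7326.0000
Σcross = 633.7500 → A = |Σcross|/2 = 316.8750 mm²
Σ(r_i+r_j)·cross = 20568.0000 → first moment M = |Σ|/6 = 3428.0000
R_c = M/A = 3428.0000/316.8750 = 10.8181 mm
θ = 227° = 3.961897 rad
V = θ·R_c·A = 3.961897·10.8181·316.8750 = 13581.384 mm³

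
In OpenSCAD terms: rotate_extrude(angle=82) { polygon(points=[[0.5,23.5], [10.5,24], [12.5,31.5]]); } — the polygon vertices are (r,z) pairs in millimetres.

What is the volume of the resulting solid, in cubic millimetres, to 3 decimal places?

Volume = 414.801 mm³

Profile (r,z), 3 vertices: (0.5,23.5) (10.5,24) (12.5,31.5)
edge 0: (0.5,23.5)→(10.5,24)  cross = 0.5·24 − 10.5·23.5 = -234.7500; (r_i+r_j)·cross = 11·-234.7500 = -2582.2500
edge 1: (10.5,24)→(12.5,31.5)  cross = 10.5·31.5 − 12.5·24 = 30.7500; (r_i+r_j)·cross = 23·30.7500 = 707.2500
edge 2: (12.5,31.5)→(0.5,23.5)  cross = 12.5·23.5 − 0.5·31.5 = 278.0000; (r_i+r_j)·cross = 13·278.0000 = 3614.0000
Σcross = 74.0000 → A = |Σcross|/2 = 37.0000 mm²
Σ(r_i+r_j)·cross = 1739.0000 → first moment M = |Σ|/6 = 289.8333
R_c = M/A = 289.8333/37.0000 = 7.8333 mm
θ = 82° = 1.431170 rad
V = θ·R_c·A = 1.431170·7.8333·37.0000 = 414.801 mm³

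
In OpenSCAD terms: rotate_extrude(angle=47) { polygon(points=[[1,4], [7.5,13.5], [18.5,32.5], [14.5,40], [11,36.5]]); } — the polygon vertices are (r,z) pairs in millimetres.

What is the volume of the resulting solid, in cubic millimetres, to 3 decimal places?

Volume = 1495.467 mm³

Profile (r,z), 5 vertices: (1,4) (7.5,13.5) (18.5,32.5) (14.5,40) (11,36.5)
edge 0: (1,4)→(7.5,13.5)  cross = 1·13.5 − 7.5·4 = -16.5000; (r_i+r_j)·cross = 8.5·-16.5000 = -140.2500
edge 1: (7.5,13.5)→(18.5,32.5)  cross = 7.5·32.5 − 18.5·13.5 = -6.0000; (r_i+r_j)·cross = 26·-6.0000 = -156.0000
edge 2: (18.5,32.5)→(14.5,40)  cross = 18.5·40 − 14.5·32.5 = 268.7500; (r_i+r_j)·cross = 33·268.7500 = 8868.7500
edge 3: (14.5,40)→(11,36.5)  cross = 14.5·36.5 − 11·40 = 89.2500; (r_i+r_j)·cross = 25.5·89.2500 = 2275.8750
edge 4: (11,36.5)→(1,4)  cross = 11·4 − 1·36.5 = 7.5000; (r_i+r_j)·cross = 12·7.5000 = 90.0000
Σcross = 343.0000 → A = |Σcross|/2 = 171.5000 mm²
Σ(r_i+r_j)·cross = 10938.3750 → first moment M = |Σ|/6 = 1823.0625
R_c = M/A = 1823.0625/171.5000 = 10.6301 mm
θ = 47° = 0.820305 rad
V = θ·R_c·A = 0.820305·10.6301·171.5000 = 1495.467 mm³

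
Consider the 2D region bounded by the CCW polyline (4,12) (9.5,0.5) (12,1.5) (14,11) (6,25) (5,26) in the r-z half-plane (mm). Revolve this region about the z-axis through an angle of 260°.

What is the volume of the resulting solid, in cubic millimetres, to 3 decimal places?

Volume = 5427.559 mm³

Profile (r,z), 6 vertices: (4,12) (9.5,0.5) (12,1.5) (14,11) (6,25) (5,26)
edge 0: (4,12)→(9.5,0.5)  cross = 4·0.5 − 9.5·12 = -112.0000; (r_i+r_j)·cross = 13.5·-112.0000 = -1512.0000
edge 1: (9.5,0.5)→(12,1.5)  cross = 9.5·1.5 − 12·0.5 = 8.2500; (r_i+r_j)·cross = 21.5·8.2500 = 177.3750
edge 2: (12,1.5)→(14,11)  cross = 12·11 − 14·1.5 = 111.0000; (r_i+r_j)·cross = 26·111.0000 = 2886.0000
edge 3: (14,11)→(6,25)  cross = 14·25 − 6·11 = 284.0000; (r_i+r_j)·cross = 20·284.0000 = 5680.0000
edge 4: (6,25)→(5,26)  cross = 6·26 − 5·25 = 31.0000; (r_i+r_j)·cross = 11·31.0000 = 341.0000
edge 5: (5,26)→(4,12)  cross = 5·12 − 4·26 = -44.0000; (r_i+r_j)·cross = 9·-44.0000 = -396.0000
Σcross = 278.2500 → A = |Σcross|/2 = 139.1250 mm²
Σ(r_i+r_j)·cross = 7176.3750 → first moment M = |Σ|/6 = 1196.0625
R_c = M/A = 1196.0625/139.1250 = 8.5970 mm
θ = 260° = 4.537856 rad
V = θ·R_c·A = 4.537856·8.5970·139.1250 = 5427.559 mm³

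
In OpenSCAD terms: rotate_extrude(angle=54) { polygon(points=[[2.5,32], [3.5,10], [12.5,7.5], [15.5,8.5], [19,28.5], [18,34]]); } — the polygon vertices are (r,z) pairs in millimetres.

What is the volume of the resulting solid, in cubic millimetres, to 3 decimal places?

Volume = 3498.654 mm³

Profile (r,z), 6 vertices: (2.5,32) (3.5,10) (12.5,7.5) (15.5,8.5) (19,28.5) (18,34)
edge 0: (2.5,32)→(3.5,10)  cross = 2.5·10 − 3.5·32 = -87.0000; (r_i+r_j)·cross = 6·-87.0000 = -522.0000
edge 1: (3.5,10)→(12.5,7.5)  cross = 3.5·7.5 − 12.5·10 = -98.7500; (r_i+r_j)·cross = 16·-98.7500 = -1580.0000
edge 2: (12.5,7.5)→(15.5,8.5)  cross = 12.5·8.5 − 15.5·7.5 = -10.0000; (r_i+r_j)·cross = 28·-10.0000 = -280.0000
edge 3: (15.5,8.5)→(19,28.5)  cross = 15.5·28.5 − 19·8.5 = 280.2500; (r_i+r_j)·cross = 34.5·280.2500 = 9668.6250
edge 4: (19,28.5)→(18,34)  cross = 19·34 − 18·28.5 = 133.0000; (r_i+r_j)·cross = 37·133.0000 = 4921.0000
edge 5: (18,34)→(2.5,32)  cross = 18·32 − 2.5·34 = 491.0000; (r_i+r_j)·cross = 20.5·491.0000 = 10065.5000
Σcross = 708.5000 → A = |Σcross|/2 = 354.2500 mm²
Σ(r_i+r_j)·cross = 22273.1250 → first moment M = |Σ|/6 = 3712.1875
R_c = M/A = 3712.1875/354.2500 = 10.4790 mm
θ = 54° = 0.942478 rad
V = θ·R_c·A = 0.942478·10.4790·354.2500 = 3498.654 mm³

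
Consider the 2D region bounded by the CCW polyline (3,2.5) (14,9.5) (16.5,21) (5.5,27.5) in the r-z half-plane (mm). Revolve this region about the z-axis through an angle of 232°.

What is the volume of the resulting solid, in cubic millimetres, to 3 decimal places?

Profile (r,z), 4 vertices: (3,2.5) (14,9.5) (16.5,21) (5.5,27.5)
edge 0: (3,2.5)→(14,9.5)  cross = 3·9.5 − 14·2.5 = -6.5000; (r_i+r_j)·cross = 17·-6.5000 = -110.5000
edge 1: (14,9.5)→(16.5,21)  cross = 14·21 − 16.5·9.5 = 137.2500; (r_i+r_j)·cross = 30.5·137.2500 = 4186.1250
edge 2: (16.5,21)→(5.5,27.5)  cross = 16.5·27.5 − 5.5·21 = 338.2500; (r_i+r_j)·cross = 22·338.2500 = 7441.5000
edge 3: (5.5,27.5)→(3,2.5)  cross = 5.5·2.5 − 3·27.5 = -68.7500; (r_i+r_j)·cross = 8.5·-68.7500 = -584.3750
Σcross = 400.2500 → A = |Σcross|/2 = 200.1250 mm²
Σ(r_i+r_j)·cross = 10932.7500 → first moment M = |Σ|/6 = 1822.1250
R_c = M/A = 1822.1250/200.1250 = 9.1049 mm
θ = 232° = 4.049164 rad
V = θ·R_c·A = 4.049164·9.1049·200.1250 = 7378.083 mm³

Volume = 7378.083 mm³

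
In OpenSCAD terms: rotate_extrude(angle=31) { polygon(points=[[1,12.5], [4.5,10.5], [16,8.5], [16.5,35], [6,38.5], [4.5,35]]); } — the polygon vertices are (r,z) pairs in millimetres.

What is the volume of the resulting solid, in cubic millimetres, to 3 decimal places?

Profile (r,z), 6 vertices: (1,12.5) (4.5,10.5) (16,8.5) (16.5,35) (6,38.5) (4.5,35)
edge 0: (1,12.5)→(4.5,10.5)  cross = 1·10.5 − 4.5·12.5 = -45.7500; (r_i+r_j)·cross = 5.5·-45.7500 = -251.6250
edge 1: (4.5,10.5)→(16,8.5)  cross = 4.5·8.5 − 16·10.5 = -129.7500; (r_i+r_j)·cross = 20.5·-129.7500 = -2659.8750
edge 2: (16,8.5)→(16.5,35)  cross = 16·35 − 16.5·8.5 = 419.7500; (r_i+r_j)·cross = 32.5·419.7500 = 13641.8750
edge 3: (16.5,35)→(6,38.5)  cross = 16.5·38.5 − 6·35 = 425.2500; (r_i+r_j)·cross = 22.5·425.2500 = 9568.1250
edge 4: (6,38.5)→(4.5,35)  cross = 6·35 − 4.5·38.5 = 36.7500; (r_i+r_j)·cross = 10.5·36.7500 = 385.8750
edge 5: (4.5,35)→(1,12.5)  cross = 4.5·12.5 − 1·35 = 21.2500; (r_i+r_j)·cross = 5.5·21.2500 = 116.8750
Σcross = 727.5000 → A = |Σcross|/2 = 363.7500 mm²
Σ(r_i+r_j)·cross = 20801.2500 → first moment M = |Σ|/6 = 3466.8750
R_c = M/A = 3466.8750/363.7500 = 9.5309 mm
θ = 31° = 0.541052 rad
V = θ·R_c·A = 0.541052·9.5309·363.7500 = 1875.760 mm³

Volume = 1875.760 mm³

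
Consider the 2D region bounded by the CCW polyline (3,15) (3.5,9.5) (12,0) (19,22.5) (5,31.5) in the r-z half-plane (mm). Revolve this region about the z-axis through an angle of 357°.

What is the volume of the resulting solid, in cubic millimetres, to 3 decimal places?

Volume = 18645.745 mm³

Profile (r,z), 5 vertices: (3,15) (3.5,9.5) (12,0) (19,22.5) (5,31.5)
edge 0: (3,15)→(3.5,9.5)  cross = 3·9.5 − 3.5·15 = -24.0000; (r_i+r_j)·cross = 6.5·-24.0000 = -156.0000
edge 1: (3.5,9.5)→(12,0)  cross = 3.5·0 − 12·9.5 = -114.0000; (r_i+r_j)·cross = 15.5·-114.0000 = -1767.0000
edge 2: (12,0)→(19,22.5)  cross = 12·22.5 − 19·0 = 270.0000; (r_i+r_j)·cross = 31·270.0000 = 8370.0000
edge 3: (19,22.5)→(5,31.5)  cross = 19·31.5 − 5·22.5 = 486.0000; (r_i+r_j)·cross = 24·486.0000 = 11664.0000
edge 4: (5,31.5)→(3,15)  cross = 5·15 − 3·31.5 = -19.5000; (r_i+r_j)·cross = 8·-19.5000 = -156.0000
Σcross = 598.5000 → A = |Σcross|/2 = 299.2500 mm²
Σ(r_i+r_j)·cross = 17955.0000 → first moment M = |Σ|/6 = 2992.5000
R_c = M/A = 2992.5000/299.2500 = 10.0000 mm
θ = 357° = 6.230825 rad
V = θ·R_c·A = 6.230825·10.0000·299.2500 = 18645.745 mm³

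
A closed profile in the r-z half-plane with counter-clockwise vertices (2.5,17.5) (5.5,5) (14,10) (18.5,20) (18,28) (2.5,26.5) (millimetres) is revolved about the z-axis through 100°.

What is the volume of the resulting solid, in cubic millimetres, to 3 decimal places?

Volume = 4689.991 mm³

Profile (r,z), 6 vertices: (2.5,17.5) (5.5,5) (14,10) (18.5,20) (18,28) (2.5,26.5)
edge 0: (2.5,17.5)→(5.5,5)  cross = 2.5·5 − 5.5·17.5 = -83.7500; (r_i+r_j)·cross = 8·-83.7500 = -670.0000
edge 1: (5.5,5)→(14,10)  cross = 5.5·10 − 14·5 = -15.0000; (r_i+r_j)·cross = 19.5·-15.0000 = -292.5000
edge 2: (14,10)→(18.5,20)  cross = 14·20 − 18.5·10 = 95.0000; (r_i+r_j)·cross = 32.5·95.0000 = 3087.5000
edge 3: (18.5,20)→(18,28)  cross = 18.5·28 − 18·20 = 158.0000; (r_i+r_j)·cross = 36.5·158.0000 = 5767.0000
edge 4: (18,28)→(2.5,26.5)  cross = 18·26.5 − 2.5·28 = 407.0000; (r_i+r_j)·cross = 20.5·407.0000 = 8343.5000
edge 5: (2.5,26.5)→(2.5,17.5)  cross = 2.5·17.5 − 2.5·26.5 = -22.5000; (r_i+r_j)·cross = 5·-22.5000 = -112.5000
Σcross = 538.7500 → A = |Σcross|/2 = 269.3750 mm²
Σ(r_i+r_j)·cross = 16123.0000 → first moment M = |Σ|/6 = 2687.1667
R_c = M/A = 2687.1667/269.3750 = 9.9756 mm
θ = 100° = 1.745329 rad
V = θ·R_c·A = 1.745329·9.9756·269.3750 = 4689.991 mm³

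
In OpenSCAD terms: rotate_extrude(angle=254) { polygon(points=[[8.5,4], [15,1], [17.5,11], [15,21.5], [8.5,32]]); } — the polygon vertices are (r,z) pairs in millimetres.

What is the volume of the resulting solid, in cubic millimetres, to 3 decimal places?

Volume = 9892.174 mm³

Profile (r,z), 5 vertices: (8.5,4) (15,1) (17.5,11) (15,21.5) (8.5,32)
edge 0: (8.5,4)→(15,1)  cross = 8.5·1 − 15·4 = -51.5000; (r_i+r_j)·cross = 23.5·-51.5000 = -1210.2500
edge 1: (15,1)→(17.5,11)  cross = 15·11 − 17.5·1 = 147.5000; (r_i+r_j)·cross = 32.5·147.5000 = 4793.7500
edge 2: (17.5,11)→(15,21.5)  cross = 17.5·21.5 − 15·11 = 211.2500; (r_i+r_j)·cross = 32.5·211.2500 = 6865.6250
edge 3: (15,21.5)→(8.5,32)  cross = 15·32 − 8.5·21.5 = 297.2500; (r_i+r_j)·cross = 23.5·297.2500 = 6985.3750
edge 4: (8.5,32)→(8.5,4)  cross = 8.5·4 − 8.5·32 = -238.0000; (r_i+r_j)·cross = 17·-238.0000 = -4046.0000
Σcross = 366.5000 → A = |Σcross|/2 = 183.2500 mm²
Σ(r_i+r_j)·cross = 13388.5000 → first moment M = |Σ|/6 = 2231.4167
R_c = M/A = 2231.4167/183.2500 = 12.1769 mm
θ = 254° = 4.433136 rad
V = θ·R_c·A = 4.433136·12.1769·183.2500 = 9892.174 mm³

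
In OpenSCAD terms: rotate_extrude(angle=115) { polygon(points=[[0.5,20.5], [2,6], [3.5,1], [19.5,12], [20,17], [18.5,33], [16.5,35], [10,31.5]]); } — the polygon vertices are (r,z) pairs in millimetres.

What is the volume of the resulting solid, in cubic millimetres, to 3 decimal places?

Volume = 9140.631 mm³

Profile (r,z), 8 vertices: (0.5,20.5) (2,6) (3.5,1) (19.5,12) (20,17) (18.5,33) (16.5,35) (10,31.5)
edge 0: (0.5,20.5)→(2,6)  cross = 0.5·6 − 2·20.5 = -38.0000; (r_i+r_j)·cross = 2.5·-38.0000 = -95.0000
edge 1: (2,6)→(3.5,1)  cross = 2·1 − 3.5·6 = -19.0000; (r_i+r_j)·cross = 5.5·-19.0000 = -104.5000
edge 2: (3.5,1)→(19.5,12)  cross = 3.5·12 − 19.5·1 = 22.5000; (r_i+r_j)·cross = 23·22.5000 = 517.5000
edge 3: (19.5,12)→(20,17)  cross = 19.5·17 − 20·12 = 91.5000; (r_i+r_j)·cross = 39.5·91.5000 = 3614.2500
edge 4: (20,17)→(18.5,33)  cross = 20·33 − 18.5·17 = 345.5000; (r_i+r_j)·cross = 38.5·345.5000 = 13301.7500
edge 5: (18.5,33)→(16.5,35)  cross = 18.5·35 − 16.5·33 = 103.0000; (r_i+r_j)·cross = 35·103.0000 = 3605.0000
edge 6: (16.5,35)→(10,31.5)  cross = 16.5·31.5 − 10·35 = 169.7500; (r_i+r_j)·cross = 26.5·169.7500 = 4498.3750
edge 7: (10,31.5)→(0.5,20.5)  cross = 10·20.5 − 0.5·31.5 = 189.2500; (r_i+r_j)·cross = 10.5·189.2500 = 1987.1250
Σcross = 864.5000 → A = |Σcross|/2 = 432.2500 mm²
Σ(r_i+r_j)·cross = 27324.5000 → first moment M = |Σ|/6 = 4554.0833
R_c = M/A = 4554.0833/432.2500 = 10.5358 mm
θ = 115° = 2.007129 rad
V = θ·R_c·A = 2.007129·10.5358·432.2500 = 9140.631 mm³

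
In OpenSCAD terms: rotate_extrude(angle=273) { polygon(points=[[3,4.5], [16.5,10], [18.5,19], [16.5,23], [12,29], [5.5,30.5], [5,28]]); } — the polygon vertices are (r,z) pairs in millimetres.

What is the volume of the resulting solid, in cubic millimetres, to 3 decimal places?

Profile (r,z), 7 vertices: (3,4.5) (16.5,10) (18.5,19) (16.5,23) (12,29) (5.5,30.5) (5,28)
edge 0: (3,4.5)→(16.5,10)  cross = 3·10 − 16.5·4.5 = -44.2500; (r_i+r_j)·cross = 19.5·-44.2500 = -862.8750
edge 1: (16.5,10)→(18.5,19)  cross = 16.5·19 − 18.5·10 = 128.5000; (r_i+r_j)·cross = 35·128.5000 = 4497.5000
edge 2: (18.5,19)→(16.5,23)  cross = 18.5·23 − 16.5·19 = 112.0000; (r_i+r_j)·cross = 35·112.0000 = 3920.0000
edge 3: (16.5,23)→(12,29)  cross = 16.5·29 − 12·23 = 202.5000; (r_i+r_j)·cross = 28.5·202.5000 = 5771.2500
edge 4: (12,29)→(5.5,30.5)  cross = 12·30.5 − 5.5·29 = 206.5000; (r_i+r_j)·cross = 17.5·206.5000 = 3613.7500
edge 5: (5.5,30.5)→(5,28)  cross = 5.5·28 − 5·30.5 = 1.5000; (r_i+r_j)·cross = 10.5·1.5000 = 15.7500
edge 6: (5,28)→(3,4.5)  cross = 5·4.5 − 3·28 = -61.5000; (r_i+r_j)·cross = 8·-61.5000 = -492.0000
Σcross = 545.2500 → A = |Σcross|/2 = 272.6250 mm²
Σ(r_i+r_j)·cross = 16463.3750 → first moment M = |Σ|/6 = 2743.8958
R_c = M/A = 2743.8958/272.6250 = 10.0647 mm
θ = 273° = 4.764749 rad
V = θ·R_c·A = 4.764749·10.0647·272.6250 = 13073.975 mm³

Volume = 13073.975 mm³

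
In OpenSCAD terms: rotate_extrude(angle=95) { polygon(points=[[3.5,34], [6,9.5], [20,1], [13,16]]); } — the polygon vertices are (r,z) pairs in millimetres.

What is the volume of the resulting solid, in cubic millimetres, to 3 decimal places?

Volume = 2789.380 mm³

Profile (r,z), 4 vertices: (3.5,34) (6,9.5) (20,1) (13,16)
edge 0: (3.5,34)→(6,9.5)  cross = 3.5·9.5 − 6·34 = -170.7500; (r_i+r_j)·cross = 9.5·-170.7500 = -1622.1250
edge 1: (6,9.5)→(20,1)  cross = 6·1 − 20·9.5 = -184.0000; (r_i+r_j)·cross = 26·-184.0000 = -4784.0000
edge 2: (20,1)→(13,16)  cross = 20·16 − 13·1 = 307.0000; (r_i+r_j)·cross = 33·307.0000 = 10131.0000
edge 3: (13,16)→(3.5,34)  cross = 13·34 − 3.5·16 = 386.0000; (r_i+r_j)·cross = 16.5·386.0000 = 6369.0000
Σcross = 338.2500 → A = |Σcross|/2 = 169.1250 mm²
Σ(r_i+r_j)·cross = 10093.8750 → first moment M = |Σ|/6 = 1682.3125
R_c = M/A = 1682.3125/169.1250 = 9.9472 mm
θ = 95° = 1.658063 rad
V = θ·R_c·A = 1.658063·9.9472·169.1250 = 2789.380 mm³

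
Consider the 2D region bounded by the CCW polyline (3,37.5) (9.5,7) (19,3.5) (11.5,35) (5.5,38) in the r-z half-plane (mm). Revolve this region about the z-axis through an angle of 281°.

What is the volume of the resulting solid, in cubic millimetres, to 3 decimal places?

Volume = 13864.669 mm³

Profile (r,z), 5 vertices: (3,37.5) (9.5,7) (19,3.5) (11.5,35) (5.5,38)
edge 0: (3,37.5)→(9.5,7)  cross = 3·7 − 9.5·37.5 = -335.2500; (r_i+r_j)·cross = 12.5·-335.2500 = -4190.6250
edge 1: (9.5,7)→(19,3.5)  cross = 9.5·3.5 − 19·7 = -99.7500; (r_i+r_j)·cross = 28.5·-99.7500 = -2842.8750
edge 2: (19,3.5)→(11.5,35)  cross = 19·35 − 11.5·3.5 = 624.7500; (r_i+r_j)·cross = 30.5·624.7500 = 19054.8750
edge 3: (11.5,35)→(5.5,38)  cross = 11.5·38 − 5.5·35 = 244.5000; (r_i+r_j)·cross = 17·244.5000 = 4156.5000
edge 4: (5.5,38)→(3,37.5)  cross = 5.5·37.5 − 3·38 = 92.2500; (r_i+r_j)·cross = 8.5·92.2500 = 784.1250
Σcross = 526.5000 → A = |Σcross|/2 = 263.2500 mm²
Σ(r_i+r_j)·cross = 16962.0000 → first moment M = |Σ|/6 = 2827.0000
R_c = M/A = 2827.0000/263.2500 = 10.7388 mm
θ = 281° = 4.904375 rad
V = θ·R_c·A = 4.904375·10.7388·263.2500 = 13864.669 mm³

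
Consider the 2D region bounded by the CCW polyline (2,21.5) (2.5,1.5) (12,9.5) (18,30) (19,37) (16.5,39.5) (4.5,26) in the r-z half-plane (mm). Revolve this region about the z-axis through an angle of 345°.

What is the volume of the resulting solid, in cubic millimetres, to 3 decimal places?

Profile (r,z), 7 vertices: (2,21.5) (2.5,1.5) (12,9.5) (18,30) (19,37) (16.5,39.5) (4.5,26)
edge 0: (2,21.5)→(2.5,1.5)  cross = 2·1.5 − 2.5·21.5 = -50.7500; (r_i+r_j)·cross = 4.5·-50.7500 = -228.3750
edge 1: (2.5,1.5)→(12,9.5)  cross = 2.5·9.5 − 12·1.5 = 5.7500; (r_i+r_j)·cross = 14.5·5.7500 = 83.3750
edge 2: (12,9.5)→(18,30)  cross = 12·30 − 18·9.5 = 189.0000; (r_i+r_j)·cross = 30·189.0000 = 5670.0000
edge 3: (18,30)→(19,37)  cross = 18·37 − 19·30 = 96.0000; (r_i+r_j)·cross = 37·96.0000 = 3552.0000
edge 4: (19,37)→(16.5,39.5)  cross = 19·39.5 − 16.5·37 = 140.0000; (r_i+r_j)·cross = 35.5·140.0000 = 4970.0000
edge 5: (16.5,39.5)→(4.5,26)  cross = 16.5·26 − 4.5·39.5 = 251.2500; (r_i+r_j)·cross = 21·251.2500 = 5276.2500
edge 6: (4.5,26)→(2,21.5)  cross = 4.5·21.5 − 2·26 = 44.7500; (r_i+r_j)·cross = 6.5·44.7500 = 290.8750
Σcross = 676.0000 → A = |Σcross|/2 = 338.0000 mm²
Σ(r_i+r_j)·cross = 19614.1250 → first moment M = |Σ|/6 = 3269.0208
R_c = M/A = 3269.0208/338.0000 = 9.6717 mm
θ = 345° = 6.021386 rad
V = θ·R_c·A = 6.021386·9.6717·338.0000 = 19684.036 mm³

Volume = 19684.036 mm³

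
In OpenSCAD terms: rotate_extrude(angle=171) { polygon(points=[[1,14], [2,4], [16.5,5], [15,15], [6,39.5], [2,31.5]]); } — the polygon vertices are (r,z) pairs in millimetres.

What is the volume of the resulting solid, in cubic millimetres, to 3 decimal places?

Volume = 7833.227 mm³

Profile (r,z), 6 vertices: (1,14) (2,4) (16.5,5) (15,15) (6,39.5) (2,31.5)
edge 0: (1,14)→(2,4)  cross = 1·4 − 2·14 = -24.0000; (r_i+r_j)·cross = 3·-24.0000 = -72.0000
edge 1: (2,4)→(16.5,5)  cross = 2·5 − 16.5·4 = -56.0000; (r_i+r_j)·cross = 18.5·-56.0000 = -1036.0000
edge 2: (16.5,5)→(15,15)  cross = 16.5·15 − 15·5 = 172.5000; (r_i+r_j)·cross = 31.5·172.5000 = 5433.7500
edge 3: (15,15)→(6,39.5)  cross = 15·39.5 − 6·15 = 502.5000; (r_i+r_j)·cross = 21·502.5000 = 10552.5000
edge 4: (6,39.5)→(2,31.5)  cross = 6·31.5 − 2·39.5 = 110.0000; (r_i+r_j)·cross = 8·110.0000 = 880.0000
edge 5: (2,31.5)→(1,14)  cross = 2·14 − 1·31.5 = -3.5000; (r_i+r_j)·cross = 3·-3.5000 = -10.5000
Σcross = 701.5000 → A = |Σcross|/2 = 350.7500 mm²
Σ(r_i+r_j)·cross = 15747.7500 → first moment M = |Σ|/6 = 2624.6250
R_c = M/A = 2624.6250/350.7500 = 7.4829 mm
θ = 171° = 2.984513 rad
V = θ·R_c·A = 2.984513·7.4829·350.7500 = 7833.227 mm³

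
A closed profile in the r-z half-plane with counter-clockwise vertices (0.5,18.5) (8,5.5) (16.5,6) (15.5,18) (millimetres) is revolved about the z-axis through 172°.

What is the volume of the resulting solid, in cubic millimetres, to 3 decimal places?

Profile (r,z), 4 vertices: (0.5,18.5) (8,5.5) (16.5,6) (15.5,18)
edge 0: (0.5,18.5)→(8,5.5)  cross = 0.5·5.5 − 8·18.5 = -145.2500; (r_i+r_j)·cross = 8.5·-145.2500 = -1234.6250
edge 1: (8,5.5)→(16.5,6)  cross = 8·6 − 16.5·5.5 = -42.7500; (r_i+r_j)·cross = 24.5·-42.7500 = -1047.3750
edge 2: (16.5,6)→(15.5,18)  cross = 16.5·18 − 15.5·6 = 204.0000; (r_i+r_j)·cross = 32·204.0000 = 6528.0000
edge 3: (15.5,18)→(0.5,18.5)  cross = 15.5·18.5 − 0.5·18 = 277.7500; (r_i+r_j)·cross = 16·277.7500 = 4444.0000
Σcross = 293.7500 → A = |Σcross|/2 = 146.8750 mm²
Σ(r_i+r_j)·cross = 8690.0000 → first moment M = |Σ|/6 = 1448.3333
R_c = M/A = 1448.3333/146.8750 = 9.8610 mm
θ = 172° = 3.001966 rad
V = θ·R_c·A = 3.001966·9.8610·146.8750 = 4347.848 mm³

Volume = 4347.848 mm³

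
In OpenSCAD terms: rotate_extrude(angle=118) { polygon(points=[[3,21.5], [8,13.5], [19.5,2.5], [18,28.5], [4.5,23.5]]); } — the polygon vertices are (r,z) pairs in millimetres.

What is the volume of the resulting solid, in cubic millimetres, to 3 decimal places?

Volume = 6125.605 mm³

Profile (r,z), 5 vertices: (3,21.5) (8,13.5) (19.5,2.5) (18,28.5) (4.5,23.5)
edge 0: (3,21.5)→(8,13.5)  cross = 3·13.5 − 8·21.5 = -131.5000; (r_i+r_j)·cross = 11·-131.5000 = -1446.5000
edge 1: (8,13.5)→(19.5,2.5)  cross = 8·2.5 − 19.5·13.5 = -243.2500; (r_i+r_j)·cross = 27.5·-243.2500 = -6689.3750
edge 2: (19.5,2.5)→(18,28.5)  cross = 19.5·28.5 − 18·2.5 = 510.7500; (r_i+r_j)·cross = 37.5·510.7500 = 19153.1250
edge 3: (18,28.5)→(4.5,23.5)  cross = 18·23.5 − 4.5·28.5 = 294.7500; (r_i+r_j)·cross = 22.5·294.7500 = 6631.8750
edge 4: (4.5,23.5)→(3,21.5)  cross = 4.5·21.5 − 3·23.5 = 26.2500; (r_i+r_j)·cross = 7.5·26.2500 = 196.8750
Σcross = 457.0000 → A = |Σcross|/2 = 228.5000 mm²
Σ(r_i+r_j)·cross = 17846.0000 → first moment M = |Σ|/6 = 2974.3333
R_c = M/A = 2974.3333/228.5000 = 13.0168 mm
θ = 118° = 2.059489 rad
V = θ·R_c·A = 2.059489·13.0168·228.5000 = 6125.605 mm³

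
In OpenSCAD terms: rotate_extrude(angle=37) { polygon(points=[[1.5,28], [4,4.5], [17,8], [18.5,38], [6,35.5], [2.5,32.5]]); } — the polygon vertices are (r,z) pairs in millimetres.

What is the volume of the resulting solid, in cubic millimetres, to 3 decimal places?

Profile (r,z), 6 vertices: (1.5,28) (4,4.5) (17,8) (18.5,38) (6,35.5) (2.5,32.5)
edge 0: (1.5,28)→(4,4.5)  cross = 1.5·4.5 − 4·28 = -105.2500; (r_i+r_j)·cross = 5.5·-105.2500 = -578.8750
edge 1: (4,4.5)→(17,8)  cross = 4·8 − 17·4.5 = -44.5000; (r_i+r_j)·cross = 21·-44.5000 = -934.5000
edge 2: (17,8)→(18.5,38)  cross = 17·38 − 18.5·8 = 498.0000; (r_i+r_j)·cross = 35.5·498.0000 = 17679.0000
edge 3: (18.5,38)→(6,35.5)  cross = 18.5·35.5 − 6·38 = 428.7500; (r_i+r_j)·cross = 24.5·428.7500 = 10504.3750
edge 4: (6,35.5)→(2.5,32.5)  cross = 6·32.5 − 2.5·35.5 = 106.2500; (r_i+r_j)·cross = 8.5·106.2500 = 903.1250
edge 5: (2.5,32.5)→(1.5,28)  cross = 2.5·28 − 1.5·32.5 = 21.2500; (r_i+r_j)·cross = 4·21.2500 = 85.0000
Σcross = 904.5000 → A = |Σcross|/2 = 452.2500 mm²
Σ(r_i+r_j)·cross = 27658.1250 → first moment M = |Σ|/6 = 4609.6875
R_c = M/A = 4609.6875/452.2500 = 10.1928 mm
θ = 37° = 0.645772 rad
V = θ·R_c·A = 0.645772·10.1928·452.2500 = 2976.806 mm³

Volume = 2976.806 mm³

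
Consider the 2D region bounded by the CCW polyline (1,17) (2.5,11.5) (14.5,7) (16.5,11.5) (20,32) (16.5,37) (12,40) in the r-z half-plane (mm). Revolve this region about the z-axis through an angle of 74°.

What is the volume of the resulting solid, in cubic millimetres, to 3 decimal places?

Volume = 5563.540 mm³

Profile (r,z), 7 vertices: (1,17) (2.5,11.5) (14.5,7) (16.5,11.5) (20,32) (16.5,37) (12,40)
edge 0: (1,17)→(2.5,11.5)  cross = 1·11.5 − 2.5·17 = -31.0000; (r_i+r_j)·cross = 3.5·-31.0000 = -108.5000
edge 1: (2.5,11.5)→(14.5,7)  cross = 2.5·7 − 14.5·11.5 = -149.2500; (r_i+r_j)·cross = 17·-149.2500 = -2537.2500
edge 2: (14.5,7)→(16.5,11.5)  cross = 14.5·11.5 − 16.5·7 = 51.2500; (r_i+r_j)·cross = 31·51.2500 = 1588.7500
edge 3: (16.5,11.5)→(20,32)  cross = 16.5·32 − 20·11.5 = 298.0000; (r_i+r_j)·cross = 36.5·298.0000 = 10877.0000
edge 4: (20,32)→(16.5,37)  cross = 20·37 − 16.5·32 = 212.0000; (r_i+r_j)·cross = 36.5·212.0000 = 7738.0000
edge 5: (16.5,37)→(12,40)  cross = 16.5·40 − 12·37 = 216.0000; (r_i+r_j)·cross = 28.5·216.0000 = 6156.0000
edge 6: (12,40)→(1,17)  cross = 12·17 − 1·40 = 164.0000; (r_i+r_j)·cross = 13·164.0000 = 2132.0000
Σcross = 761.0000 → A = |Σcross|/2 = 380.5000 mm²
Σ(r_i+r_j)·cross = 25846.0000 → first moment M = |Σ|/6 = 4307.6667
R_c = M/A = 4307.6667/380.5000 = 11.3211 mm
θ = 74° = 1.291544 rad
V = θ·R_c·A = 1.291544·11.3211·380.5000 = 5563.540 mm³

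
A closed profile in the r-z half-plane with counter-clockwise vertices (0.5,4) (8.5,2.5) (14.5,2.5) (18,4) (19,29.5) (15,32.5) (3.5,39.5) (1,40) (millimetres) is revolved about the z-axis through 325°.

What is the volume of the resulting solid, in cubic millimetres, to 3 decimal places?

Volume = 30113.284 mm³

Profile (r,z), 8 vertices: (0.5,4) (8.5,2.5) (14.5,2.5) (18,4) (19,29.5) (15,32.5) (3.5,39.5) (1,40)
edge 0: (0.5,4)→(8.5,2.5)  cross = 0.5·2.5 − 8.5·4 = -32.7500; (r_i+r_j)·cross = 9·-32.7500 = -294.7500
edge 1: (8.5,2.5)→(14.5,2.5)  cross = 8.5·2.5 − 14.5·2.5 = -15.0000; (r_i+r_j)·cross = 23·-15.0000 = -345.0000
edge 2: (14.5,2.5)→(18,4)  cross = 14.5·4 − 18·2.5 = 13.0000; (r_i+r_j)·cross = 32.5·13.0000 = 422.5000
edge 3: (18,4)→(19,29.5)  cross = 18·29.5 − 19·4 = 455.0000; (r_i+r_j)·cross = 37·455.0000 = 16835.0000
edge 4: (19,29.5)→(15,32.5)  cross = 19·32.5 − 15·29.5 = 175.0000; (r_i+r_j)·cross = 34·175.0000 = 5950.0000
edge 5: (15,32.5)→(3.5,39.5)  cross = 15·39.5 − 3.5·32.5 = 478.7500; (r_i+r_j)·cross = 18.5·478.7500 = 8856.8750
edge 6: (3.5,39.5)→(1,40)  cross = 3.5·40 − 1·39.5 = 100.5000; (r_i+r_j)·cross = 4.5·100.5000 = 452.2500
edge 7: (1,40)→(0.5,4)  cross = 1·4 − 0.5·40 = -16.0000; (r_i+r_j)·cross = 1.5·-16.0000 = -24.0000
Σcross = 1158.5000 → A = |Σcross|/2 = 579.2500 mm²
Σ(r_i+r_j)·cross = 31852.8750 → first moment M = |Σ|/6 = 5308.8125
R_c = M/A = 5308.8125/579.2500 = 9.1650 mm
θ = 325° = 5.672320 rad
V = θ·R_c·A = 5.672320·9.1650·579.2500 = 30113.284 mm³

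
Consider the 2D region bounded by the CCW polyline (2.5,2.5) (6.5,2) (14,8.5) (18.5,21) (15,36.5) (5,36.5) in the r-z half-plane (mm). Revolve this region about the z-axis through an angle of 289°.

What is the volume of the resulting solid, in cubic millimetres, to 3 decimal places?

Profile (r,z), 6 vertices: (2.5,2.5) (6.5,2) (14,8.5) (18.5,21) (15,36.5) (5,36.5)
edge 0: (2.5,2.5)→(6.5,2)  cross = 2.5·2 − 6.5·2.5 = -11.2500; (r_i+r_j)·cross = 9·-11.2500 = -101.2500
edge 1: (6.5,2)→(14,8.5)  cross = 6.5·8.5 − 14·2 = 27.2500; (r_i+r_j)·cross = 20.5·27.2500 = 558.6250
edge 2: (14,8.5)→(18.5,21)  cross = 14·21 − 18.5·8.5 = 136.7500; (r_i+r_j)·cross = 32.5·136.7500 = 4444.3750
edge 3: (18.5,21)→(15,36.5)  cross = 18.5·36.5 − 15·21 = 360.2500; (r_i+r_j)·cross = 33.5·360.2500 = 12068.3750
edge 4: (15,36.5)→(5,36.5)  cross = 15·36.5 − 5·36.5 = 365.0000; (r_i+r_j)·cross = 20·365.0000 = 7300.0000
edge 5: (5,36.5)→(2.5,2.5)  cross = 5·2.5 − 2.5·36.5 = -78.7500; (r_i+r_j)·cross = 7.5·-78.7500 = -590.6250
Σcross = 799.2500 → A = |Σcross|/2 = 399.6250 mm²
Σ(r_i+r_j)·cross = 23679.5000 → first moment M = |Σ|/6 = 3946.5833
R_c = M/A = 3946.5833/399.6250 = 9.8757 mm
θ = 289° = 5.044002 rad
V = θ·R_c·A = 5.044002·9.8757·399.6250 = 19906.572 mm³

Volume = 19906.572 mm³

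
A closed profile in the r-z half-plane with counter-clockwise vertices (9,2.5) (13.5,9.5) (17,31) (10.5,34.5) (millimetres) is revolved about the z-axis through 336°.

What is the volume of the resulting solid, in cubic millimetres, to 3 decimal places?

Volume = 10396.926 mm³

Profile (r,z), 4 vertices: (9,2.5) (13.5,9.5) (17,31) (10.5,34.5)
edge 0: (9,2.5)→(13.5,9.5)  cross = 9·9.5 − 13.5·2.5 = 51.7500; (r_i+r_j)·cross = 22.5·51.7500 = 1164.3750
edge 1: (13.5,9.5)→(17,31)  cross = 13.5·31 − 17·9.5 = 257.0000; (r_i+r_j)·cross = 30.5·257.0000 = 7838.5000
edge 2: (17,31)→(10.5,34.5)  cross = 17·34.5 − 10.5·31 = 261.0000; (r_i+r_j)·cross = 27.5·261.0000 = 7177.5000
edge 3: (10.5,34.5)→(9,2.5)  cross = 10.5·2.5 − 9·34.5 = -284.2500; (r_i+r_j)·cross = 19.5·-284.2500 = -5542.8750
Σcross = 285.5000 → A = |Σcross|/2 = 142.7500 mm²
Σ(r_i+r_j)·cross = 10637.5000 → first moment M = |Σ|/6 = 1772.9167
R_c = M/A = 1772.9167/142.7500 = 12.4197 mm
θ = 336° = 5.864306 rad
V = θ·R_c·A = 5.864306·12.4197·142.7500 = 10396.926 mm³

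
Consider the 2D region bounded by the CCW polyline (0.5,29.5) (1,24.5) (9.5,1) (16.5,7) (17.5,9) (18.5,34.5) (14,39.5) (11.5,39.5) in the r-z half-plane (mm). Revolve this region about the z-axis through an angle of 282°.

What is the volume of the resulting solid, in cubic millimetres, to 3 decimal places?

Profile (r,z), 8 vertices: (0.5,29.5) (1,24.5) (9.5,1) (16.5,7) (17.5,9) (18.5,34.5) (14,39.5) (11.5,39.5)
edge 0: (0.5,29.5)→(1,24.5)  cross = 0.5·24.5 − 1·29.5 = -17.2500; (r_i+r_j)·cross = 1.5·-17.2500 = -25.8750
edge 1: (1,24.5)→(9.5,1)  cross = 1·1 − 9.5·24.5 = -231.7500; (r_i+r_j)·cross = 10.5·-231.7500 = -2433.3750
edge 2: (9.5,1)→(16.5,7)  cross = 9.5·7 − 16.5·1 = 50.0000; (r_i+r_j)·cross = 26·50.0000 = 1300.0000
edge 3: (16.5,7)→(17.5,9)  cross = 16.5·9 − 17.5·7 = 26.0000; (r_i+r_j)·cross = 34·26.0000 = 884.0000
edge 4: (17.5,9)→(18.5,34.5)  cross = 17.5·34.5 − 18.5·9 = 437.2500; (r_i+r_j)·cross = 36·437.2500 = 15741.0000
edge 5: (18.5,34.5)→(14,39.5)  cross = 18.5·39.5 − 14·34.5 = 247.7500; (r_i+r_j)·cross = 32.5·247.7500 = 8051.8750
edge 6: (14,39.5)→(11.5,39.5)  cross = 14·39.5 − 11.5·39.5 = 98.7500; (r_i+r_j)·cross = 25.5·98.7500 = 2518.1250
edge 7: (11.5,39.5)→(0.5,29.5)  cross = 11.5·29.5 − 0.5·39.5 = 319.5000; (r_i+r_j)·cross = 12·319.5000 = 3834.0000
Σcross = 930.2500 → A = |Σcross|/2 = 465.1250 mm²
Σ(r_i+r_j)·cross = 29869.7500 → first moment M = |Σ|/6 = 4978.2917
R_c = M/A = 4978.2917/465.1250 = 10.7031 mm
θ = 282° = 4.921828 rad
V = θ·R_c·A = 4.921828·10.7031·465.1250 = 24502.298 mm³

Volume = 24502.298 mm³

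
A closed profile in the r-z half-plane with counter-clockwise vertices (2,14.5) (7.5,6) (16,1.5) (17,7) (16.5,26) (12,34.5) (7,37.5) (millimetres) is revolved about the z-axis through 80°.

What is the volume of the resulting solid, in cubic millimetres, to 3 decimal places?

Volume = 5215.771 mm³

Profile (r,z), 7 vertices: (2,14.5) (7.5,6) (16,1.5) (17,7) (16.5,26) (12,34.5) (7,37.5)
edge 0: (2,14.5)→(7.5,6)  cross = 2·6 − 7.5·14.5 = -96.7500; (r_i+r_j)·cross = 9.5·-96.7500 = -919.1250
edge 1: (7.5,6)→(16,1.5)  cross = 7.5·1.5 − 16·6 = -84.7500; (r_i+r_j)·cross = 23.5·-84.7500 = -1991.6250
edge 2: (16,1.5)→(17,7)  cross = 16·7 − 17·1.5 = 86.5000; (r_i+r_j)·cross = 33·86.5000 = 2854.5000
edge 3: (17,7)→(16.5,26)  cross = 17·26 − 16.5·7 = 326.5000; (r_i+r_j)·cross = 33.5·326.5000 = 10937.7500
edge 4: (16.5,26)→(12,34.5)  cross = 16.5·34.5 − 12·26 = 257.2500; (r_i+r_j)·cross = 28.5·257.2500 = 7331.6250
edge 5: (12,34.5)→(7,37.5)  cross = 12·37.5 − 7·34.5 = 208.5000; (r_i+r_j)·cross = 19·208.5000 = 3961.5000
edge 6: (7,37.5)→(2,14.5)  cross = 7·14.5 − 2·37.5 = 26.5000; (r_i+r_j)·cross = 9·26.5000 = 238.5000
Σcross = 723.7500 → A = |Σcross|/2 = 361.8750 mm²
Σ(r_i+r_j)·cross = 22413.1250 → first moment M = |Σ|/6 = 3735.5208
R_c = M/A = 3735.5208/361.8750 = 10.3227 mm
θ = 80° = 1.396263 rad
V = θ·R_c·A = 1.396263·10.3227·361.8750 = 5215.771 mm³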